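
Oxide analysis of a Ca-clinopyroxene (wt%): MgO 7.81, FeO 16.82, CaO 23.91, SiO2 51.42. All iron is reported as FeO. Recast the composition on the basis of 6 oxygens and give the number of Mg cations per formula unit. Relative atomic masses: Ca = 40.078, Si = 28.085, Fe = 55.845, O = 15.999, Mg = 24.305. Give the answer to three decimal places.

MgO: 7.81/40.304 = 0.19378 mol → 0.19378 mol Mg, 0.19378 mol O.
FeO: 16.82/71.844 = 0.23412 mol → 0.23412 mol Fe, 0.23412 mol O.
CaO: 23.91/56.077 = 0.42638 mol → 0.42638 mol Ca, 0.42638 mol O.
SiO2: 51.42/60.083 = 0.85582 mol → 0.85582 mol Si, 1.71164 mol O.
Total oxygen = 2.56592 mol. Normalization factor = 6/2.56592 = 2.33834.
Mg per 6 O = 0.19378 × 2.33834 = 0.453.

0.453 Mg apfu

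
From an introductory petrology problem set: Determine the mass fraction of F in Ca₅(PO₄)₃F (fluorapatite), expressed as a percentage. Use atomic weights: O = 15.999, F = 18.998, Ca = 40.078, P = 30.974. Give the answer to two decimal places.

Formula mass = 5·40.078 + 3·30.974 + 12·15.999 + 1·18.998 = 504.298 g/mol, of which 18.998 g is F.
So F makes up 18.998/504.298 = 0.0377 of the mass, i.e. 3.77%.

3.77 weight percent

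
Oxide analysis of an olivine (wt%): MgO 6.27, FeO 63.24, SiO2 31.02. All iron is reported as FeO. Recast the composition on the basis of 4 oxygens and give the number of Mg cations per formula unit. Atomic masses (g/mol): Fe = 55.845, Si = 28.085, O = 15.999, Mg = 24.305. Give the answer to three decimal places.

MgO (M=40.304): mol = 0.15557; Mg = 0.15557, O = 0.15557.
FeO (M=71.844): mol = 0.88024; Fe = 0.88024, O = 0.88024.
SiO2 (M=60.083): mol = 0.51629; Si = 0.51629, O = 1.03258.
ΣO = 2.06839; factor = 4/ΣO = 1.93387.
Mg apfu = 0.15557 × 1.93387 = 0.301.

0.301 Mg apfu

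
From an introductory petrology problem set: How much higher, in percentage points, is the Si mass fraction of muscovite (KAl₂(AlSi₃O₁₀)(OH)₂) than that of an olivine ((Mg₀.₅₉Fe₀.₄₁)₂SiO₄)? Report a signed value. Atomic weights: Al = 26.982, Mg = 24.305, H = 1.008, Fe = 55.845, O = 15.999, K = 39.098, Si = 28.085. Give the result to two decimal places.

Si in KAl₂(AlSi₃O₁₀)(OH)₂: molar mass 398.303 g/mol; 3×28.085 = 84.255 g → 21.15 wt%.
Si in (Mg₀.₅₉Fe₀.₄₁)₂SiO₄: molar mass 166.554 g/mol; 1×28.085 = 28.085 g → 16.86 wt%.
Difference = 21.15 − 16.86 = 4.29 percentage points.

4.29 percentage points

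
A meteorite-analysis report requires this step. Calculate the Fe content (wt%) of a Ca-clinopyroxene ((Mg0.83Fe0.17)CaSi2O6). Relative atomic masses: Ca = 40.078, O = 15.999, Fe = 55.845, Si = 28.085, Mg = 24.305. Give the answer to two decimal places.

4.28 wt%

Molar mass of (Mg0.83Fe0.17)CaSi2O6: 0.83·24.305 + 0.17·55.845 + 1·40.078 + 2·28.085 + 6·15.999 = 221.909 g/mol.
Mass of Fe per formula unit: 0.17 × 55.845 = 9.494 g.
Weight fraction Fe = 9.494 / 221.909 = 0.0428.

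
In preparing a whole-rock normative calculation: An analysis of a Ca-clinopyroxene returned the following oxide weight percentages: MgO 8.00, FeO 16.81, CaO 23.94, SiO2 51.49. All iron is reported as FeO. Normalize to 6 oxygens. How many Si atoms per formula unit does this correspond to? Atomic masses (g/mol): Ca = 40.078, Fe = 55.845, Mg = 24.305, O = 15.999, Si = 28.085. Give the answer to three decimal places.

MgO (M=40.304): mol = 0.19849; Mg = 0.19849, O = 0.19849.
FeO (M=71.844): mol = 0.23398; Fe = 0.23398, O = 0.23398.
CaO (M=56.077): mol = 0.42691; Ca = 0.42691, O = 0.42691.
SiO2 (M=60.083): mol = 0.85698; Si = 0.85698, O = 1.71396.
ΣO = 2.57334; factor = 6/ΣO = 2.33160.
Si apfu = 0.85698 × 2.33160 = 1.998.

1.998 Si apfu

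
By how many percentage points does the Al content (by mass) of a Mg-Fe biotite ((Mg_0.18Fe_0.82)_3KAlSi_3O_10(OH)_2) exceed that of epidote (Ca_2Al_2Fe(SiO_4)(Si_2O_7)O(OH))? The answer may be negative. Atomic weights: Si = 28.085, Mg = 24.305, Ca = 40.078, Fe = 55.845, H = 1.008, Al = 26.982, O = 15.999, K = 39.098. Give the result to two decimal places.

First mineral: 26.982 g Al in 494.842 g formula = 5.45 wt% Al.
Second mineral: 53.964 g Al in 483.215 g formula = 11.17 wt% Al.
5.45% − 11.17% gives a difference of -5.72 percentage points.

-5.72 percentage points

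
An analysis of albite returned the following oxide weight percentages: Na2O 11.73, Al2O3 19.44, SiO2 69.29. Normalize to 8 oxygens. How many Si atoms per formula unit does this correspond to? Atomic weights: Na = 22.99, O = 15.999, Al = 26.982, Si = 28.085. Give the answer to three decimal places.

3.007 Si apfu

Na2O: 11.73/61.979 = 0.18926 mol → 0.37852 mol Na, 0.18926 mol O.
Al2O3: 19.44/101.961 = 0.19066 mol → 0.38132 mol Al, 0.57198 mol O.
SiO2: 69.29/60.083 = 1.15324 mol → 1.15324 mol Si, 2.30648 mol O.
Total oxygen = 3.06772 mol. Normalization factor = 8/3.06772 = 2.60780.
Si per 8 O = 1.15324 × 2.60780 = 3.007.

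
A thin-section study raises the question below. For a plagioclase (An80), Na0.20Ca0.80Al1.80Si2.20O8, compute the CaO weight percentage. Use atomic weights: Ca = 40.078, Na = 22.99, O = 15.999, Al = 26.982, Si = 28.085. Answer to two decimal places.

16.31 wt%

M(Na0.20Ca0.80Al1.80Si2.20O8) = 275.007 g/mol; M(CaO) = 56.077 g/mol.
Moles CaO per formula unit = 0.80 Ca ÷ 1 = 0.8000.
CaO fraction = (0.8000 × 56.077) / 275.007 = 44.862/275.007 = 0.1631.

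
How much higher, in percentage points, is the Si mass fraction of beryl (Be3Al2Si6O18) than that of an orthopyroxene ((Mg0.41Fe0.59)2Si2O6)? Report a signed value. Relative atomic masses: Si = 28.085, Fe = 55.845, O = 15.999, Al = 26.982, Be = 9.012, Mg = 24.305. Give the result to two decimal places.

7.75 percentage points

Si in Be3Al2Si6O18: molar mass 537.492 g/mol; 6×28.085 = 168.510 g → 31.35 wt%.
Si in (Mg0.41Fe0.59)2Si2O6: molar mass 237.991 g/mol; 2×28.085 = 56.170 g → 23.60 wt%.
Difference = 31.35 − 23.60 = 7.75 percentage points.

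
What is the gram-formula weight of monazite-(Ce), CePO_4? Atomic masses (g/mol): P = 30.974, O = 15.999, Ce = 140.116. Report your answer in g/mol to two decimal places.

Ce: 1 × 140.116 = 140.1160
P: 1 × 30.974 = 30.9740
O: 4 × 15.999 = 63.9960
Summing the contributions gives the formula mass.

235.09 g/mol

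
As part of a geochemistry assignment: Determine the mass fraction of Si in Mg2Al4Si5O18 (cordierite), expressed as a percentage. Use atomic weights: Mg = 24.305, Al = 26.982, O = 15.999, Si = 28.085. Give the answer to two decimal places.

24.01 mass %

M(Mg2Al4Si5O18) = 584.945 g/mol.
Si contributes 5 × 28.085 = 140.425 g per mole.
140.425/584.945 = 0.2401 → 24.01%.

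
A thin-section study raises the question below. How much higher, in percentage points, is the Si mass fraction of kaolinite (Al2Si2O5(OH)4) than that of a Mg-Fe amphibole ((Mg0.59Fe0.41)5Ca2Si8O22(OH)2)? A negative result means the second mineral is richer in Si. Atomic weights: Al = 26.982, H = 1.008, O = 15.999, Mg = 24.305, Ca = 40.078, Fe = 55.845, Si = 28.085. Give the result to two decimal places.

First mineral: 56.170 g Si in 258.157 g formula = 21.76 wt% Si.
Second mineral: 224.680 g Si in 877.010 g formula = 25.62 wt% Si.
21.76% − 25.62% gives a difference of -3.86 percentage points.

-3.86 percentage points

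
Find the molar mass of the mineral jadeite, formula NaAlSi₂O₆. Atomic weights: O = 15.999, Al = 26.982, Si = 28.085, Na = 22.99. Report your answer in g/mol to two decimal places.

Na: 1 × 22.99 = 22.9900
Al: 1 × 26.982 = 26.9820
Si: 2 × 28.085 = 56.1700
O: 6 × 15.999 = 95.9940
Summing the contributions gives the formula mass.

202.14 g/mol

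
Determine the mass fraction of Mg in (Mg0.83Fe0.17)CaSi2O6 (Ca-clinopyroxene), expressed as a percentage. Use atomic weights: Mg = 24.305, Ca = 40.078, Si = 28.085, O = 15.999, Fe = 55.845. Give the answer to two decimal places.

Molar mass of (Mg0.83Fe0.17)CaSi2O6: 0.83·24.305 + 0.17·55.845 + 1·40.078 + 2·28.085 + 6·15.999 = 221.909 g/mol.
Mass of Mg per formula unit: 0.83 × 24.305 = 20.173 g.
Weight fraction Mg = 20.173 / 221.909 = 0.0909.

9.09 mass %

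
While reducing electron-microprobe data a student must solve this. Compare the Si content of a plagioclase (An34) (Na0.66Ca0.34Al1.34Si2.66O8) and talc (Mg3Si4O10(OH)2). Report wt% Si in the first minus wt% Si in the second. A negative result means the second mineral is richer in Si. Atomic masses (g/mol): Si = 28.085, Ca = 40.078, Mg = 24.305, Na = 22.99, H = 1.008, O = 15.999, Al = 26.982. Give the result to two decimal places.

Si in Na0.66Ca0.34Al1.34Si2.66O8: molar mass 267.654 g/mol; 2.66×28.085 = 74.706 g → 27.91 wt%.
Si in Mg3Si4O10(OH)2: molar mass 379.259 g/mol; 4×28.085 = 112.340 g → 29.62 wt%.
Difference = 27.91 − 29.62 = -1.71 percentage points.

-1.71 percentage points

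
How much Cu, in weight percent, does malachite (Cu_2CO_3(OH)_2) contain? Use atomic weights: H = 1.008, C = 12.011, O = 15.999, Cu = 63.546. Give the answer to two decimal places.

M(Cu_2CO_3(OH)_2) = 221.114 g/mol.
Cu contributes 2 × 63.546 = 127.092 g per mole.
127.092/221.114 = 0.5748 → 57.48%.

57.48 weight percent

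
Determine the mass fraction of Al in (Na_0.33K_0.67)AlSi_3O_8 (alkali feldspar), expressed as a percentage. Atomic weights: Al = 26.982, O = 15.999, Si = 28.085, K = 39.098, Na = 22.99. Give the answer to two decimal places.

9.88 weight percent

M((Na_0.33K_0.67)AlSi_3O_8) = 273.011 g/mol.
Al contributes 1 × 26.982 = 26.982 g per mole.
26.982/273.011 = 0.0988 → 9.88%.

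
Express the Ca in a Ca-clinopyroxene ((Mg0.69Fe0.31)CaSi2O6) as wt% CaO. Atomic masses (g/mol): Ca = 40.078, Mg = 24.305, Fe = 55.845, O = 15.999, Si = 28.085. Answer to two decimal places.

24.78 wt%

Formula mass = 226.324 g/mol.
1 Ca → 1.0000 mol CaO per formula unit; M(CaO) = 56.077, so CaO mass = 56.077 g.
56.077/226.324 × 100 = 24.78 wt%.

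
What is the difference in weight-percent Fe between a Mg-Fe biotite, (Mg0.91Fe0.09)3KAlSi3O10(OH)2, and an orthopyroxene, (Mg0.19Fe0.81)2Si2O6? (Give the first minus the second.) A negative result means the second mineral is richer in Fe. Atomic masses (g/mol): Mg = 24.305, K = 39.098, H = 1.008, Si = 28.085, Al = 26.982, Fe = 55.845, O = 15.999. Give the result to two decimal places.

Fe in (Mg0.91Fe0.09)3KAlSi3O10(OH)2: molar mass 425.770 g/mol; 0.27×55.845 = 15.078 g → 3.54 wt%.
Fe in (Mg0.19Fe0.81)2Si2O6: molar mass 251.869 g/mol; 1.62×55.845 = 90.469 g → 35.92 wt%.
Difference = 3.54 − 35.92 = -32.38 percentage points.

-32.38 percentage points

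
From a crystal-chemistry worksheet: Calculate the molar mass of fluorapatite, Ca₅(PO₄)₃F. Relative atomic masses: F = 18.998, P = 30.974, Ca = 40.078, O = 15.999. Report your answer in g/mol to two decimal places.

504.30 g/mol

The formula mass is the sum 5·40.078 + 3·30.974 + 12·15.999 + 1·18.998.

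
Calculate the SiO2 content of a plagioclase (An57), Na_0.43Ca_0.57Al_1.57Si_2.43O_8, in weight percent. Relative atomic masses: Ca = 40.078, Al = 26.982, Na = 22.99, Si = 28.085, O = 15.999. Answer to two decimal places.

53.81 wt%

M(Na_0.43Ca_0.57Al_1.57Si_2.43O_8) = 271.330 g/mol; M(SiO2) = 60.083 g/mol.
Moles SiO2 per formula unit = 2.43 Si ÷ 1 = 2.4300.
SiO2 fraction = (2.4300 × 60.083) / 271.330 = 146.002/271.330 = 0.5381.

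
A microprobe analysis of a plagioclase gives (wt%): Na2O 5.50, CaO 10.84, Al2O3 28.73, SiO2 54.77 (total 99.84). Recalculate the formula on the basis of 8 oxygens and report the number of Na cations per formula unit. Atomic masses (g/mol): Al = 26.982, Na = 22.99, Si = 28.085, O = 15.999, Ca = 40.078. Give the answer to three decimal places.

0.481 Na apfu

Na2O: 5.50/61.979 = 0.08874 mol → 0.17748 mol Na, 0.08874 mol O.
CaO: 10.84/56.077 = 0.19331 mol → 0.19331 mol Ca, 0.19331 mol O.
Al2O3: 28.73/101.961 = 0.28177 mol → 0.56354 mol Al, 0.84531 mol O.
SiO2: 54.77/60.083 = 0.91157 mol → 0.91157 mol Si, 1.82314 mol O.
Total oxygen = 2.95050 mol. Normalization factor = 8/2.95050 = 2.71140.
Na per 8 O = 0.17748 × 2.71140 = 0.481.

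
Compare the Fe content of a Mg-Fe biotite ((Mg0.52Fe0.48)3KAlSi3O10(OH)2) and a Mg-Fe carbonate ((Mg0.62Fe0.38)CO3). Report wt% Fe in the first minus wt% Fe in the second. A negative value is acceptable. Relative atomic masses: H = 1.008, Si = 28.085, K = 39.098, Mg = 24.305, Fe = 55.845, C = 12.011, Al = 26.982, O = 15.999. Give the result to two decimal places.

-4.66 percentage points

M((Mg0.52Fe0.48)3KAlSi3O10(OH)2) = 462.672 g/mol, so wt% Fe = 80.417/462.672 × 100 = 17.38%.
M((Mg0.62Fe0.38)CO3) = 96.298 g/mol, so wt% Fe = 21.221/96.298 × 100 = 22.04%.
17.38 − 22.04 = -4.66 pp.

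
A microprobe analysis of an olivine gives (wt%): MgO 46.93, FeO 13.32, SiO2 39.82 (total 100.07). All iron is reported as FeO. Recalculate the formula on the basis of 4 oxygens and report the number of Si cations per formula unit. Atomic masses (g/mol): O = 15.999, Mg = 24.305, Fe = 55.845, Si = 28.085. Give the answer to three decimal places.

0.991 Si apfu

MgO: 46.93/40.304 = 1.16440 mol → 1.16440 mol Mg, 1.16440 mol O.
FeO: 13.32/71.844 = 0.18540 mol → 0.18540 mol Fe, 0.18540 mol O.
SiO2: 39.82/60.083 = 0.66275 mol → 0.66275 mol Si, 1.32550 mol O.
Total oxygen = 2.67530 mol. Normalization factor = 4/2.67530 = 1.49516.
Si per 4 O = 0.66275 × 1.49516 = 0.991.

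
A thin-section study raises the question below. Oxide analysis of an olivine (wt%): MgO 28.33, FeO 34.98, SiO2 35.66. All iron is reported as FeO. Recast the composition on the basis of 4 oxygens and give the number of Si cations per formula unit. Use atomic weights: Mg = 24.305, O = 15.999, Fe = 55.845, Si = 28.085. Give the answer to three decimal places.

MgO: 28.33/40.304 = 0.70291 mol → 0.70291 mol Mg, 0.70291 mol O.
FeO: 34.98/71.844 = 0.48689 mol → 0.48689 mol Fe, 0.48689 mol O.
SiO2: 35.66/60.083 = 0.59351 mol → 0.59351 mol Si, 1.18702 mol O.
Total oxygen = 2.37682 mol. Normalization factor = 4/2.37682 = 1.68292.
Si per 4 O = 0.59351 × 1.68292 = 0.999.

0.999 Si apfu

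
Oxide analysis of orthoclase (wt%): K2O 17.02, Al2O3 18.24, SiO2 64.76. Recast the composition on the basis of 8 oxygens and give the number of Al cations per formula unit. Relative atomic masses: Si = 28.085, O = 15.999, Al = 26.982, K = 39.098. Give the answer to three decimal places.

17.02 wt% K2O ÷ 94.195 g/mol = 0.18069 mol, giving 0.36138 K and 0.18069 O.
18.24 wt% Al2O3 ÷ 101.961 g/mol = 0.17889 mol, giving 0.35778 Al and 0.53667 O.
64.76 wt% SiO2 ÷ 60.083 g/mol = 1.07784 mol, giving 1.07784 Si and 2.15568 O.
Oxygen sums to 2.87304; scaling by 8/2.87304 = 2.78451 puts the formula on 8 O.
Al: 0.35778 × 2.78451 = 0.996 atoms per formula unit.

0.996 Al apfu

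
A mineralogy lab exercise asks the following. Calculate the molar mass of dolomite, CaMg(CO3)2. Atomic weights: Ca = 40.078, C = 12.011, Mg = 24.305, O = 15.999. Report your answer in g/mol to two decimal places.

M = 1*40.078 + 1*24.305 + 2*12.011 + 6*15.999

184.40 g/mol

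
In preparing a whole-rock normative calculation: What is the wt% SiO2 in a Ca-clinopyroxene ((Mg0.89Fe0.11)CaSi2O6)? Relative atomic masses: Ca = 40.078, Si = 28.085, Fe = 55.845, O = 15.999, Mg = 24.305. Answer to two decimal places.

M((Mg0.89Fe0.11)CaSi2O6) = 220.016 g/mol; M(SiO2) = 60.083 g/mol.
Moles SiO2 per formula unit = 2 Si ÷ 1 = 2.0000.
SiO2 fraction = (2.0000 × 60.083) / 220.016 = 120.166/220.016 = 0.5462.

54.62 wt%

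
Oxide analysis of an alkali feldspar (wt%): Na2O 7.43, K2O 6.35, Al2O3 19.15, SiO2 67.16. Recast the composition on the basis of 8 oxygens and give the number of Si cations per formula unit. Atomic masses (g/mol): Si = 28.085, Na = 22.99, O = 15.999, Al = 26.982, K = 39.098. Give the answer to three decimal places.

2.994 Si apfu

Na2O: 7.43/61.979 = 0.11988 mol → 0.23976 mol Na, 0.11988 mol O.
K2O: 6.35/94.195 = 0.06741 mol → 0.13482 mol K, 0.06741 mol O.
Al2O3: 19.15/101.961 = 0.18782 mol → 0.37564 mol Al, 0.56346 mol O.
SiO2: 67.16/60.083 = 1.11779 mol → 1.11779 mol Si, 2.23558 mol O.
Total oxygen = 2.98633 mol. Normalization factor = 8/2.98633 = 2.67887.
Si per 8 O = 1.11779 × 2.67887 = 2.994.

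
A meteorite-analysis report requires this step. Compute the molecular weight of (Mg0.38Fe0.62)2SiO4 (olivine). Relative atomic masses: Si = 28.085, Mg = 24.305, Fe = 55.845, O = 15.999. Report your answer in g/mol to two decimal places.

M = 0.76·24.305 + 1.24·55.845 + 1·28.085 + 4·15.999

179.80 g/mol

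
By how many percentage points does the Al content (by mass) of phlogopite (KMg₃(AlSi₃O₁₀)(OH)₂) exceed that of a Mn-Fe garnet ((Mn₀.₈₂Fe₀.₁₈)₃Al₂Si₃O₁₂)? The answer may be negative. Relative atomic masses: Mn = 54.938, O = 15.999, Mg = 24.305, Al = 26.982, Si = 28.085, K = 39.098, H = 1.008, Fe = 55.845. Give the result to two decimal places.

-4.42 percentage points

First mineral: 26.982 g Al in 417.254 g formula = 6.47 wt% Al.
Second mineral: 53.964 g Al in 495.511 g formula = 10.89 wt% Al.
6.47% − 10.89% gives a difference of -4.42 percentage points.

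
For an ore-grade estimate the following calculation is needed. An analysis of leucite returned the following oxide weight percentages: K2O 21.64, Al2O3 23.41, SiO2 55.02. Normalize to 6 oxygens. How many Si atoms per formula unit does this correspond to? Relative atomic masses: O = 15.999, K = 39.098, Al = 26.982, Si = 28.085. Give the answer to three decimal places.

1.998 Si apfu

K2O (M=94.195): mol = 0.22974; K = 0.45948, O = 0.22974.
Al2O3 (M=101.961): mol = 0.22960; Al = 0.45920, O = 0.68880.
SiO2 (M=60.083): mol = 0.91573; Si = 0.91573, O = 1.83146.
ΣO = 2.75000; factor = 6/ΣO = 2.18182.
Si apfu = 0.91573 × 2.18182 = 1.998.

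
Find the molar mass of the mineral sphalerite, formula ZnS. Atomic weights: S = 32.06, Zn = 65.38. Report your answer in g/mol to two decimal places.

Zn: 1 × 65.38 = 65.3800
S: 1 × 32.06 = 32.0600
Summing the contributions gives the formula mass.

97.44 g/mol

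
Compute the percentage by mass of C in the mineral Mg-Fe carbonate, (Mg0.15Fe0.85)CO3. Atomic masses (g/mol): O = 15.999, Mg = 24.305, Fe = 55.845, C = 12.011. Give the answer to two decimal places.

10.81 mass %

M((Mg0.15Fe0.85)CO3) = 111.122 g/mol.
C contributes 1 × 12.011 = 12.011 g per mole.
12.011/111.122 = 0.1081 → 10.81%.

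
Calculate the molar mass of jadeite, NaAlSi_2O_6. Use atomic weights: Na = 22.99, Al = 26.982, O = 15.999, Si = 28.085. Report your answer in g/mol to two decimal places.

The formula mass is the sum 1×22.99 + 1×26.982 + 2×28.085 + 6×15.999.

202.14 g/mol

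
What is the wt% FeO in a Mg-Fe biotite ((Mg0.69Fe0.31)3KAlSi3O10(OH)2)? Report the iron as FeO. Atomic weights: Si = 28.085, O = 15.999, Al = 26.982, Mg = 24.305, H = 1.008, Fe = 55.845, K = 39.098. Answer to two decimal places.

14.96 wt%

Molar mass of (Mg0.69Fe0.31)3KAlSi3O10(OH)2 = 2.07*24.305 + 0.93*55.845 + 1*39.098 + 1*26.982 + 3*28.085 + 12*15.999 + 2*1.008 = 446.586 g/mol.
Each formula unit contains 0.93 Fe, equivalent to 0.93/1 = 0.9300 mol FeO.
M(FeO) = 1×55.845 + 1×15.999 = 71.844 g/mol.
Mass of FeO per formula unit = 0.9300 × 71.844 = 66.815 g.
FeO wt% = 66.815 / 446.586 × 100 = 14.96%.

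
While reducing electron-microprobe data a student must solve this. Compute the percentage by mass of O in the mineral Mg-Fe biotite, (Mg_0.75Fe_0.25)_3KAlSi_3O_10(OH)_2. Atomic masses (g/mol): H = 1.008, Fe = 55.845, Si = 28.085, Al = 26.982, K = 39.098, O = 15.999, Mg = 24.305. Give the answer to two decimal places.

43.54 mass %

M((Mg_0.75Fe_0.25)_3KAlSi_3O_10(OH)_2) = 440.909 g/mol.
O contributes 12 × 15.999 = 191.988 g per mole.
191.988/440.909 = 0.4354 → 43.54%.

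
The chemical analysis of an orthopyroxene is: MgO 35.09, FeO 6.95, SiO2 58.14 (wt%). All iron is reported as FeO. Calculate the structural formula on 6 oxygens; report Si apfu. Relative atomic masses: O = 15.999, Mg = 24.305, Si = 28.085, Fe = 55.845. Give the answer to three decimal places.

35.09 wt% MgO ÷ 40.304 g/mol = 0.87063 mol, giving 0.87063 Mg and 0.87063 O.
6.95 wt% FeO ÷ 71.844 g/mol = 0.09674 mol, giving 0.09674 Fe and 0.09674 O.
58.14 wt% SiO2 ÷ 60.083 g/mol = 0.96766 mol, giving 0.96766 Si and 1.93532 O.
Oxygen sums to 2.90269; scaling by 6/2.90269 = 2.06705 puts the formula on 6 O.
Si: 0.96766 × 2.06705 = 2.000 atoms per formula unit.

2.000 Si apfu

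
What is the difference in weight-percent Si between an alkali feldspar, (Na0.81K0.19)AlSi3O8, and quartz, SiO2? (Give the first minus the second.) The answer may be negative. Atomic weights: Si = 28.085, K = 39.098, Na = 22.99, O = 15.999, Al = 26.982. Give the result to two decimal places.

M((Na0.81K0.19)AlSi3O8) = 265.280 g/mol, so wt% Si = 84.255/265.280 × 100 = 31.76%.
M(SiO2) = 60.083 g/mol, so wt% Si = 28.085/60.083 × 100 = 46.74%.
31.76 − 46.74 = -14.98 pp.

-14.98 percentage points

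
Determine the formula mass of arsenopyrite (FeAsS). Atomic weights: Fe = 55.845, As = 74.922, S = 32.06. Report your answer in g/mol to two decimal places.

The formula mass is the sum 1*55.845 + 1*74.922 + 1*32.06.

162.83 g/mol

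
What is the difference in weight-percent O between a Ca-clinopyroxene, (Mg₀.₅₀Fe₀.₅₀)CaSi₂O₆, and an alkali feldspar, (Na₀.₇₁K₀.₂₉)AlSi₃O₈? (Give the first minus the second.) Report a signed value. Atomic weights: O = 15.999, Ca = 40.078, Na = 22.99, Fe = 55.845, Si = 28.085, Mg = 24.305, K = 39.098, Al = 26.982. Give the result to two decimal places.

M((Mg₀.₅₀Fe₀.₅₀)CaSi₂O₆) = 232.317 g/mol, so wt% O = 95.994/232.317 × 100 = 41.32%.
M((Na₀.₇₁K₀.₂₉)AlSi₃O₈) = 266.890 g/mol, so wt% O = 127.992/266.890 × 100 = 47.96%.
41.32 − 47.96 = -6.64 pp.

-6.64 percentage points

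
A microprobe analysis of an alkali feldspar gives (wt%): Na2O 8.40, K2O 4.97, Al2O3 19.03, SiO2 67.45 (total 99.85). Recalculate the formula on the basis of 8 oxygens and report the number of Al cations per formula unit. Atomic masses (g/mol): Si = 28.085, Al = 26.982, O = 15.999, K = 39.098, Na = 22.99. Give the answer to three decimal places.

0.998 Al apfu

Na2O (M=61.979): mol = 0.13553; Na = 0.27106, O = 0.13553.
K2O (M=94.195): mol = 0.05276; K = 0.10552, O = 0.05276.
Al2O3 (M=101.961): mol = 0.18664; Al = 0.37328, O = 0.55992.
SiO2 (M=60.083): mol = 1.12261; Si = 1.12261, O = 2.24522.
ΣO = 2.99343; factor = 8/ΣO = 2.67252.
Al apfu = 0.37328 × 2.67252 = 0.998.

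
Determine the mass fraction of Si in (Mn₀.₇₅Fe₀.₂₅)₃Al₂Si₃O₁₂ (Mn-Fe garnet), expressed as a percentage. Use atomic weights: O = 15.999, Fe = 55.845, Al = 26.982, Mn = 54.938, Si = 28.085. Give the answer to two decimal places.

Molar mass of (Mn₀.₇₅Fe₀.₂₅)₃Al₂Si₃O₁₂: 2.25*54.938 + 0.75*55.845 + 2*26.982 + 3*28.085 + 12*15.999 = 495.701 g/mol.
Mass of Si per formula unit: 3 × 28.085 = 84.255 g.
Weight fraction Si = 84.255 / 495.701 = 0.1700.

17.00 wt%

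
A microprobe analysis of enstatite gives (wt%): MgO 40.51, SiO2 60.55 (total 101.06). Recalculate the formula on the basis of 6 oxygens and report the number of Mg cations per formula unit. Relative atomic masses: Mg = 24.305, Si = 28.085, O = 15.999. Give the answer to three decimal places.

MgO: 40.51/40.304 = 1.00511 mol → 1.00511 mol Mg, 1.00511 mol O.
SiO2: 60.55/60.083 = 1.00777 mol → 1.00777 mol Si, 2.01554 mol O.
Total oxygen = 3.02065 mol. Normalization factor = 6/3.02065 = 1.98633.
Mg per 6 O = 1.00511 × 1.98633 = 1.996.

1.996 Mg apfu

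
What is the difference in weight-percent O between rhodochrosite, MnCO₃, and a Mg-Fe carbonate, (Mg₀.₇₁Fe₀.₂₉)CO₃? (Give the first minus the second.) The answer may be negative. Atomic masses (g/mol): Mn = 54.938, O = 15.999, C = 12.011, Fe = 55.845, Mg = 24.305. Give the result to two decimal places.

-9.60 percentage points

M(MnCO₃) = 114.946 g/mol, so wt% O = 47.997/114.946 × 100 = 41.76%.
M((Mg₀.₇₁Fe₀.₂₉)CO₃) = 93.460 g/mol, so wt% O = 47.997/93.460 × 100 = 51.36%.
41.76 − 51.36 = -9.60 pp.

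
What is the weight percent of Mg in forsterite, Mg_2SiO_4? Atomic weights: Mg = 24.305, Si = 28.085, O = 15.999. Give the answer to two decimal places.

M(Mg_2SiO_4) = 140.691 g/mol.
Mg contributes 2 × 24.305 = 48.610 g per mole.
48.610/140.691 = 0.3455 → 34.55%.

34.55 mass %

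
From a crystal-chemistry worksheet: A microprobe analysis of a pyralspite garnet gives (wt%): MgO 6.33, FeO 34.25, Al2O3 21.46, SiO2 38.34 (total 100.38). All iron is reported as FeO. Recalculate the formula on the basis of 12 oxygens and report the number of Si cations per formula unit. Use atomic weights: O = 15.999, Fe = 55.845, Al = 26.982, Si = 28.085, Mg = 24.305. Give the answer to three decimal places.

3.013 Si apfu

6.33 wt% MgO ÷ 40.304 g/mol = 0.15706 mol, giving 0.15706 Mg and 0.15706 O.
34.25 wt% FeO ÷ 71.844 g/mol = 0.47673 mol, giving 0.47673 Fe and 0.47673 O.
21.46 wt% Al2O3 ÷ 101.961 g/mol = 0.21047 mol, giving 0.42094 Al and 0.63141 O.
38.34 wt% SiO2 ÷ 60.083 g/mol = 0.63812 mol, giving 0.63812 Si and 1.27624 O.
Oxygen sums to 2.54144; scaling by 12/2.54144 = 4.72173 puts the formula on 12 O.
Si: 0.63812 × 4.72173 = 3.013 atoms per formula unit.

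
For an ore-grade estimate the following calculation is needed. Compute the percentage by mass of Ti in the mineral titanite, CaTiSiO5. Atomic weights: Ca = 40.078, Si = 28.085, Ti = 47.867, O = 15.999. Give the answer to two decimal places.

M(CaTiSiO5) = 196.025 g/mol.
Ti contributes 1 × 47.867 = 47.867 g per mole.
47.867/196.025 = 0.2442 → 24.42%.

24.42 weight percent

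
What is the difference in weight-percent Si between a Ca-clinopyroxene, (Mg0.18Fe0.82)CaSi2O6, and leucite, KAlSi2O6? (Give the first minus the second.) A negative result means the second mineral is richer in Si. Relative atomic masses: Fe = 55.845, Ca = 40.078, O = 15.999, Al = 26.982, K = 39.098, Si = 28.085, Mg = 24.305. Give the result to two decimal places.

-2.57 percentage points

Si in (Mg0.18Fe0.82)CaSi2O6: molar mass 242.410 g/mol; 2×28.085 = 56.170 g → 23.17 wt%.
Si in KAlSi2O6: molar mass 218.244 g/mol; 2×28.085 = 56.170 g → 25.74 wt%.
Difference = 23.17 − 25.74 = -2.57 percentage points.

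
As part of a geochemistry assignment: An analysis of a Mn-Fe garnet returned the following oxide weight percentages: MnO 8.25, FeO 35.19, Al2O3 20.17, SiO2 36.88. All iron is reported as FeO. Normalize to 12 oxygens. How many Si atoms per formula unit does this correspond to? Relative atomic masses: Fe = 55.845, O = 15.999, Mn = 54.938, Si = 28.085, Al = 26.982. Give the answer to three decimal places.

MnO: 8.25/70.937 = 0.11630 mol → 0.11630 mol Mn, 0.11630 mol O.
FeO: 35.19/71.844 = 0.48981 mol → 0.48981 mol Fe, 0.48981 mol O.
Al2O3: 20.17/101.961 = 0.19782 mol → 0.39564 mol Al, 0.59346 mol O.
SiO2: 36.88/60.083 = 0.61382 mol → 0.61382 mol Si, 1.22764 mol O.
Total oxygen = 2.42721 mol. Normalization factor = 12/2.42721 = 4.94395.
Si per 12 O = 0.61382 × 4.94395 = 3.035.

3.035 Si apfu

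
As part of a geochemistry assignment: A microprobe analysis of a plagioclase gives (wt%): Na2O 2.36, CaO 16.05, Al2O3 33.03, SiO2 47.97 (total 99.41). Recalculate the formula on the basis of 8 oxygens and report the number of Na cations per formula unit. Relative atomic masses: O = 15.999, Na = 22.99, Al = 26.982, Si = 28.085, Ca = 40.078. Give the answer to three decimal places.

Na2O (M=61.979): mol = 0.03808; Na = 0.07616, O = 0.03808.
CaO (M=56.077): mol = 0.28621; Ca = 0.28621, O = 0.28621.
Al2O3 (M=101.961): mol = 0.32395; Al = 0.64790, O = 0.97185.
SiO2 (M=60.083): mol = 0.79840; Si = 0.79840, O = 1.59680.
ΣO = 2.89294; factor = 8/ΣO = 2.76535.
Na apfu = 0.07616 × 2.76535 = 0.211.

0.211 Na apfu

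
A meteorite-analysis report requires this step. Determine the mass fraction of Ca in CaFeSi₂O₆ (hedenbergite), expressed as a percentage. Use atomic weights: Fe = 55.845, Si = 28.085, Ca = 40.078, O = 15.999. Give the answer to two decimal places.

M(CaFeSi₂O₆) = 248.087 g/mol.
Ca contributes 1 × 40.078 = 40.078 g per mole.
40.078/248.087 = 0.1615 → 16.15%.

16.15 weight percent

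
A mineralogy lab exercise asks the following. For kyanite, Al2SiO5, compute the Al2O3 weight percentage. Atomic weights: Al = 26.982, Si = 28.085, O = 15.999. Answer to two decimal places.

Molar mass of Al2SiO5 = 2×26.982 + 1×28.085 + 5×15.999 = 162.044 g/mol.
Each formula unit contains 2 Al, equivalent to 2/2 = 1.0000 mol Al2O3.
M(Al2O3) = 2×26.982 + 3×15.999 = 101.961 g/mol.
Mass of Al2O3 per formula unit = 1.0000 × 101.961 = 101.961 g.
Al2O3 wt% = 101.961 / 162.044 × 100 = 62.92%.

62.92 wt%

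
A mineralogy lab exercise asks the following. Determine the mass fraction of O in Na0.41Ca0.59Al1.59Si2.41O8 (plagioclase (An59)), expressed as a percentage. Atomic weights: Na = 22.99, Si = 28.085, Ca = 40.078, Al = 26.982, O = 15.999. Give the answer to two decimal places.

Molar mass of Na0.41Ca0.59Al1.59Si2.41O8: 0.41·22.99 + 0.59·40.078 + 1.59·26.982 + 2.41·28.085 + 8·15.999 = 271.650 g/mol.
Mass of O per formula unit: 8 × 15.999 = 127.992 g.
Weight fraction O = 127.992 / 271.650 = 0.4712.

47.12 wt%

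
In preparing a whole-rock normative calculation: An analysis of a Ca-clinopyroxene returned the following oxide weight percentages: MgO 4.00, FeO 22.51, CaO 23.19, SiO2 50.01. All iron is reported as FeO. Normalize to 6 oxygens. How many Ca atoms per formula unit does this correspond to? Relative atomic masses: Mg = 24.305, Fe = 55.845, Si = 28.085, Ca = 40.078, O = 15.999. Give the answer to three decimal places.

0.996 Ca apfu

MgO: 4.00/40.304 = 0.09925 mol → 0.09925 mol Mg, 0.09925 mol O.
FeO: 22.51/71.844 = 0.31332 mol → 0.31332 mol Fe, 0.31332 mol O.
CaO: 23.19/56.077 = 0.41354 mol → 0.41354 mol Ca, 0.41354 mol O.
SiO2: 50.01/60.083 = 0.83235 mol → 0.83235 mol Si, 1.66470 mol O.
Total oxygen = 2.49081 mol. Normalization factor = 6/2.49081 = 2.40885.
Ca per 6 O = 0.41354 × 2.40885 = 0.996.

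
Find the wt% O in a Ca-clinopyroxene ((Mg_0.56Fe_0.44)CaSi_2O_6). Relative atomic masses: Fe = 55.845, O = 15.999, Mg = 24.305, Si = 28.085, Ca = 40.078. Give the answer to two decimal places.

M((Mg_0.56Fe_0.44)CaSi_2O_6) = 230.425 g/mol.
O contributes 6 × 15.999 = 95.994 g per mole.
95.994/230.425 = 0.4166 → 41.66%.

41.66 mass %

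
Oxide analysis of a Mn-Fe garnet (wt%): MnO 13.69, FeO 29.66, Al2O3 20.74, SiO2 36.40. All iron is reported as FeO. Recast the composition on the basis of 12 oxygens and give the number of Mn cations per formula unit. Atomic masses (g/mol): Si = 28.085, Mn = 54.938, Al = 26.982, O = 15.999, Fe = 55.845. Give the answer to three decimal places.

MnO: 13.69/70.937 = 0.19299 mol → 0.19299 mol Mn, 0.19299 mol O.
FeO: 29.66/71.844 = 0.41284 mol → 0.41284 mol Fe, 0.41284 mol O.
Al2O3: 20.74/101.961 = 0.20341 mol → 0.40682 mol Al, 0.61023 mol O.
SiO2: 36.40/60.083 = 0.60583 mol → 0.60583 mol Si, 1.21166 mol O.
Total oxygen = 2.42772 mol. Normalization factor = 12/2.42772 = 4.94291.
Mn per 12 O = 0.19299 × 4.94291 = 0.954.

0.954 Mn apfu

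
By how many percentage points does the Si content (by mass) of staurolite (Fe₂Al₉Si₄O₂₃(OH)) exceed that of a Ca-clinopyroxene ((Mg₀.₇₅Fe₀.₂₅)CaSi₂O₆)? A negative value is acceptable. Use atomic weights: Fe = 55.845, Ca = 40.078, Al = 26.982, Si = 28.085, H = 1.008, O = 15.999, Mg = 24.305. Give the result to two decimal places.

Si in Fe₂Al₉Si₄O₂₃(OH): molar mass 851.852 g/mol; 4×28.085 = 112.340 g → 13.19 wt%.
Si in (Mg₀.₇₅Fe₀.₂₅)CaSi₂O₆: molar mass 224.432 g/mol; 2×28.085 = 56.170 g → 25.03 wt%.
Difference = 13.19 − 25.03 = -11.84 percentage points.

-11.84 percentage points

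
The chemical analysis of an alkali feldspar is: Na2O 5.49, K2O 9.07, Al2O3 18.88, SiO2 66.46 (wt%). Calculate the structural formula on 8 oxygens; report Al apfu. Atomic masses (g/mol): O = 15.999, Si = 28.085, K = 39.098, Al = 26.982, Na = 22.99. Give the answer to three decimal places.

Na2O (M=61.979): mol = 0.08858; Na = 0.17716, O = 0.08858.
K2O (M=94.195): mol = 0.09629; K = 0.19258, O = 0.09629.
Al2O3 (M=101.961): mol = 0.18517; Al = 0.37034, O = 0.55551.
SiO2 (M=60.083): mol = 1.10614; Si = 1.10614, O = 2.21228.
ΣO = 2.95266; factor = 8/ΣO = 2.70942.
Al apfu = 0.37034 × 2.70942 = 1.003.

1.003 Al apfu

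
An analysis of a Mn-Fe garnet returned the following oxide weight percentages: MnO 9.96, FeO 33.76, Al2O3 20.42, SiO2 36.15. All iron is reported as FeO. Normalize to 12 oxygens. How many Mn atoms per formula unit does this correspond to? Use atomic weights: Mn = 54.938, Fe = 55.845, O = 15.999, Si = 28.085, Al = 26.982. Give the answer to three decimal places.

0.698 Mn apfu

MnO: 9.96/70.937 = 0.14041 mol → 0.14041 mol Mn, 0.14041 mol O.
FeO: 33.76/71.844 = 0.46991 mol → 0.46991 mol Fe, 0.46991 mol O.
Al2O3: 20.42/101.961 = 0.20027 mol → 0.40054 mol Al, 0.60081 mol O.
SiO2: 36.15/60.083 = 0.60167 mol → 0.60167 mol Si, 1.20334 mol O.
Total oxygen = 2.41447 mol. Normalization factor = 12/2.41447 = 4.97003.
Mn per 12 O = 0.14041 × 4.97003 = 0.698.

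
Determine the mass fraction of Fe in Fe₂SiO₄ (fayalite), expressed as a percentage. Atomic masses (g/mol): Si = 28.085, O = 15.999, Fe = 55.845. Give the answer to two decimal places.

Formula mass = 2·55.845 + 1·28.085 + 4·15.999 = 203.771 g/mol, of which 111.690 g is Fe.
So Fe makes up 111.690/203.771 = 0.5481 of the mass, i.e. 54.81%.

54.81 weight percent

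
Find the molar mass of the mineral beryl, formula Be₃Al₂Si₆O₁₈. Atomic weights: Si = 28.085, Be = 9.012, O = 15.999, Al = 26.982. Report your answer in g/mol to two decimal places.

537.49 g/mol

Be: 3 × 9.012 = 27.0360
Al: 2 × 26.982 = 53.9640
Si: 6 × 28.085 = 168.5100
O: 18 × 15.999 = 287.9820
Summing the contributions gives the formula mass.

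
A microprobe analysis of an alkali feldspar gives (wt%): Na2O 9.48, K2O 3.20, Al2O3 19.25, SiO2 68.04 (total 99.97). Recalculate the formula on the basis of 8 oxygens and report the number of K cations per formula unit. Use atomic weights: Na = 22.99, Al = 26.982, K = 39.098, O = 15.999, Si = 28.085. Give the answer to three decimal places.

Na2O (M=61.979): mol = 0.15296; Na = 0.30592, O = 0.15296.
K2O (M=94.195): mol = 0.03397; K = 0.06794, O = 0.03397.
Al2O3 (M=101.961): mol = 0.18880; Al = 0.37760, O = 0.56640.
SiO2 (M=60.083): mol = 1.13243; Si = 1.13243, O = 2.26486.
ΣO = 3.01819; factor = 8/ΣO = 2.65060.
K apfu = 0.06794 × 2.65060 = 0.180.

0.180 K apfu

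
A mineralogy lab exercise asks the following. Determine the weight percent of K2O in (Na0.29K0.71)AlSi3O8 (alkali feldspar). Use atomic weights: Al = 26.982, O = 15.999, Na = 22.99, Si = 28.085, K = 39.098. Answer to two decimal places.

12.22 wt%

Formula mass = 273.656 g/mol.
0.71 K → 0.3550 mol K2O per formula unit; M(K2O) = 94.195, so K2O mass = 33.439 g.
33.439/273.656 × 100 = 12.22 wt%.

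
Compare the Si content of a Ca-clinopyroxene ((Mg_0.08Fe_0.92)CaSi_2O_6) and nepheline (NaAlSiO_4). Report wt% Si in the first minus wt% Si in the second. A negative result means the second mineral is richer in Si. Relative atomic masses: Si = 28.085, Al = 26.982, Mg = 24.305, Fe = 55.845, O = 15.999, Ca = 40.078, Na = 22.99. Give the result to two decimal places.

First mineral: 56.170 g Si in 245.564 g formula = 22.87 wt% Si.
Second mineral: 28.085 g Si in 142.053 g formula = 19.77 wt% Si.
22.87% − 19.77% gives a difference of 3.10 percentage points.

3.10 percentage points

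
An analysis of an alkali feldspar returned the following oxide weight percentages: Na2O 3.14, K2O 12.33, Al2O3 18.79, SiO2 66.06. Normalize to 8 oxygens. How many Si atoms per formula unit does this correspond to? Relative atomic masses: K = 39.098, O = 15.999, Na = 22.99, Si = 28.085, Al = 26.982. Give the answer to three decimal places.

Na2O: 3.14/61.979 = 0.05066 mol → 0.10132 mol Na, 0.05066 mol O.
K2O: 12.33/94.195 = 0.13090 mol → 0.26180 mol K, 0.13090 mol O.
Al2O3: 18.79/101.961 = 0.18429 mol → 0.36858 mol Al, 0.55287 mol O.
SiO2: 66.06/60.083 = 1.09948 mol → 1.09948 mol Si, 2.19896 mol O.
Total oxygen = 2.93339 mol. Normalization factor = 8/2.93339 = 2.72722.
Si per 8 O = 1.09948 × 2.72722 = 2.999.

2.999 Si apfu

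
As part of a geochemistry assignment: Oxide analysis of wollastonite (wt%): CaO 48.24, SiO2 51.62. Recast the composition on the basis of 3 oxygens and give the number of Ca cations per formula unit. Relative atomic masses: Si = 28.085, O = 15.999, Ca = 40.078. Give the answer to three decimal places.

1.001 Ca apfu

CaO: 48.24/56.077 = 0.86025 mol → 0.86025 mol Ca, 0.86025 mol O.
SiO2: 51.62/60.083 = 0.85914 mol → 0.85914 mol Si, 1.71828 mol O.
Total oxygen = 2.57853 mol. Normalization factor = 3/2.57853 = 1.16345.
Ca per 3 O = 0.86025 × 1.16345 = 1.001.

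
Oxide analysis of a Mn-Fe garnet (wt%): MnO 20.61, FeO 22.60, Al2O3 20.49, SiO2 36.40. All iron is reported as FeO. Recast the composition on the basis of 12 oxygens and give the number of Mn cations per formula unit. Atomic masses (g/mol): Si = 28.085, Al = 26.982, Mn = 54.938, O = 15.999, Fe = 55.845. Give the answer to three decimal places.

1.441 Mn apfu

20.61 wt% MnO ÷ 70.937 g/mol = 0.29054 mol, giving 0.29054 Mn and 0.29054 O.
22.60 wt% FeO ÷ 71.844 g/mol = 0.31457 mol, giving 0.31457 Fe and 0.31457 O.
20.49 wt% Al2O3 ÷ 101.961 g/mol = 0.20096 mol, giving 0.40192 Al and 0.60288 O.
36.40 wt% SiO2 ÷ 60.083 g/mol = 0.60583 mol, giving 0.60583 Si and 1.21166 O.
Oxygen sums to 2.41965; scaling by 12/2.41965 = 4.95939 puts the formula on 12 O.
Mn: 0.29054 × 4.95939 = 1.441 atoms per formula unit.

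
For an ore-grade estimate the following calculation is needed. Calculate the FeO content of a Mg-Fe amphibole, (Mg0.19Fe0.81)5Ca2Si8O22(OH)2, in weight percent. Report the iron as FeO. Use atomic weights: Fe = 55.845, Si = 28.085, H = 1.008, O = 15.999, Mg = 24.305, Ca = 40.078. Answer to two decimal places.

Formula mass = 940.090 g/mol.
4.05 Fe → 4.0500 mol FeO per formula unit; M(FeO) = 71.844, so FeO mass = 290.968 g.
290.968/940.090 × 100 = 30.95 wt%.

30.95 wt%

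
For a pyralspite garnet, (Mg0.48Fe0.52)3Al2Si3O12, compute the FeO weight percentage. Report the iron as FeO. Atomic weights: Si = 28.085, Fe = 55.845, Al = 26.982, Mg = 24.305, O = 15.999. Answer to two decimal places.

Molar mass of (Mg0.48Fe0.52)3Al2Si3O12 = 1.44·24.305 + 1.56·55.845 + 2·26.982 + 3·28.085 + 12·15.999 = 452.324 g/mol.
Each formula unit contains 1.56 Fe, equivalent to 1.56/1 = 1.5600 mol FeO.
M(FeO) = 1×55.845 + 1×15.999 = 71.844 g/mol.
Mass of FeO per formula unit = 1.5600 × 71.844 = 112.077 g.
FeO wt% = 112.077 / 452.324 × 100 = 24.78%.

24.78 wt%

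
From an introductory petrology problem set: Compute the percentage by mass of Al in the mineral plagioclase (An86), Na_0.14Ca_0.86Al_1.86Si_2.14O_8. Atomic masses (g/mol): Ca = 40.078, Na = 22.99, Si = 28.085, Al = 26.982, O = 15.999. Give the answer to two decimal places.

M(Na_0.14Ca_0.86Al_1.86Si_2.14O_8) = 275.966 g/mol.
Al contributes 1.86 × 26.982 = 50.187 g per mole.
50.187/275.966 = 0.1819 → 18.19%.

18.19 mass %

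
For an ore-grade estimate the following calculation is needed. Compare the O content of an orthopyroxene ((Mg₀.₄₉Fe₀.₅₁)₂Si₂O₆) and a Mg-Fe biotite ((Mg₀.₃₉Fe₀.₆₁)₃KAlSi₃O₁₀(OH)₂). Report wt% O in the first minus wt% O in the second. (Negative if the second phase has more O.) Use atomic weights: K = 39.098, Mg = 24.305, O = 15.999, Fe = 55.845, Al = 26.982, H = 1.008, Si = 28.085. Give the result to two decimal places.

M((Mg₀.₄₉Fe₀.₅₁)₂Si₂O₆) = 232.945 g/mol, so wt% O = 95.994/232.945 × 100 = 41.21%.
M((Mg₀.₃₉Fe₀.₆₁)₃KAlSi₃O₁₀(OH)₂) = 474.972 g/mol, so wt% O = 191.988/474.972 × 100 = 40.42%.
41.21 − 40.42 = 0.79 pp.

0.79 percentage points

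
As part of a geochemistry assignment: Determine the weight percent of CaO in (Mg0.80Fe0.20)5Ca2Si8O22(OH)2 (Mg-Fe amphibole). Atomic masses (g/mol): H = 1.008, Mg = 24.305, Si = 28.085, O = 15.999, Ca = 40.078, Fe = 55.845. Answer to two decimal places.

M((Mg0.80Fe0.20)5Ca2Si8O22(OH)2) = 843.893 g/mol; M(CaO) = 56.077 g/mol.
Moles CaO per formula unit = 2 Ca ÷ 1 = 2.0000.
CaO fraction = (2.0000 × 56.077) / 843.893 = 112.154/843.893 = 0.1329.

13.29 wt%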